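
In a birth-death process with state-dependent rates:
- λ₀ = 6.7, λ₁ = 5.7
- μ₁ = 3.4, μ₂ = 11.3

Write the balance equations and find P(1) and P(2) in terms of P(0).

Balance equations:
State 0: λ₀P₀ = μ₁P₁ → P₁ = (λ₀/μ₁)P₀ = (6.7/3.4)P₀ = 1.9706P₀
State 1: P₂ = (λ₀λ₁)/(μ₁μ₂)P₀ = (6.7×5.7)/(3.4×11.3)P₀ = 0.9940P₀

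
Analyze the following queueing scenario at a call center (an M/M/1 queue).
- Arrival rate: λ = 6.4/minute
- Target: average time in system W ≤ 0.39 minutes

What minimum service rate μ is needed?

For M/M/1: W = 1/(μ-λ)
Need W ≤ 0.39, so 1/(μ-λ) ≤ 0.39
μ - λ ≥ 1/0.39 = 2.5641
μ ≥ 6.4 + 2.5641 = 8.9641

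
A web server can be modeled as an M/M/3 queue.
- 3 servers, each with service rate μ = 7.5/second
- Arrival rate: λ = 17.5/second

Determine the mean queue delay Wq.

Traffic intensity: ρ = λ/(cμ) = 17.5/(3×7.5) = 0.7778
Since ρ = 0.7778 < 1, system is stable.
Offered load a = λ/μ = cρ = 17.5/7.5 = 2.3333
P₀ = [ Σₙ₌₀^2 aⁿ/n! + a^3/(3!(1-ρ)) ]⁻¹
Σ = a^0/0! + a^1/1! + a^2/2! = 1.00000 + 2.33333 + 2.72222 = 6.0556
a^3/(3!(1-ρ)) = 12.7037/(6 × 0.222222) = 9.5278
P₀ = 1/(6.0556 + 9.5278) = 0.06417
Lq = P₀·a^3·ρ / (3!(1-ρ)²) = 0.064171 × 12.7037 × 0.77778 / (6 × 0.049383) = 2.1399
Wq = Lq/λ = 2.1399/17.5 = 0.1223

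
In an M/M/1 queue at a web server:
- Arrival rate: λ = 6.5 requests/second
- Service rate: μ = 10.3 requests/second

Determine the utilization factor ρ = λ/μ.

Server utilization: ρ = λ/μ
ρ = 6.5/10.3 = 0.6311
The server is busy 63.11% of the time.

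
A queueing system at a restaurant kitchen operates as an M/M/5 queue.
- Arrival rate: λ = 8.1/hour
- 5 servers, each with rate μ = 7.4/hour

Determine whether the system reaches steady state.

Stability requires ρ = λ/(cμ) < 1
ρ = 8.1/(5 × 7.4) = 8.1/37.00 = 0.2189
Since 0.2189 < 1, the system is STABLE.
The servers are busy 21.89% of the time.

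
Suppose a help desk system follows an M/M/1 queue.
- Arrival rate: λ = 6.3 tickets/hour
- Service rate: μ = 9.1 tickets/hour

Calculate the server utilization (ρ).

Server utilization: ρ = λ/μ
ρ = 6.3/9.1 = 0.6923
The server is busy 69.23% of the time.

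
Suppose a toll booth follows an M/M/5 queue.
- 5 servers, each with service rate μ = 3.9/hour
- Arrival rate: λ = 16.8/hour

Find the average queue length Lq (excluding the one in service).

Traffic intensity: ρ = λ/(cμ) = 16.8/(5×3.9) = 0.8615
Since ρ = 0.8615 < 1, system is stable.
Offered load a = λ/μ = cρ = 16.8/3.9 = 4.3077
P₀ = [ Σₙ₌₀^4 aⁿ/n! + a^5/(5!(1-ρ)) ]⁻¹
Σ = a^0/0! + a^1/1! + a^2/2! + a^3/3! + a^4/4! = 1.0000 + 4.3077 + 9.2781 + 13.3224 + 14.3472 = 42.2554
a^5/(5!(1-ρ)) = 1483.2808/(120 × 0.13846154) = 89.2715
P₀ = 1/(42.2554 + 89.2715) = 0.007603
Lq = P₀·a^5·ρ / (5!(1-ρ)²) = 0.00760300 × 1483.2808 × 0.861538 / (120 × 0.0191716) = 4.2232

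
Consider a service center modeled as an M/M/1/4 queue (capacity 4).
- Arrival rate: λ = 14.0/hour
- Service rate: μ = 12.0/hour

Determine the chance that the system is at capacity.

ρ = λ/μ = 14.0/12.0 = 1.1667
P₀ = (1-ρ)/(1-ρ^(K+1)) = (1-1.1667)/(1-1.1667^5) = -0.1667/-1.1617 = 0.1435
P_K = P₀×ρ^K = 0.1435 × 1.1667^4 = 0.1435 × 1.8528 = 0.2659
Blocking probability = 26.59%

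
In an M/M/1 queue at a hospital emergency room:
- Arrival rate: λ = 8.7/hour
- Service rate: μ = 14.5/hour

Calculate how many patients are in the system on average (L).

ρ = λ/μ = 8.7/14.5 = 0.6000
For M/M/1: L = λ/(μ-λ)
L = 8.7/(14.5-8.7) = 8.7/5.80
L = 1.5000 patients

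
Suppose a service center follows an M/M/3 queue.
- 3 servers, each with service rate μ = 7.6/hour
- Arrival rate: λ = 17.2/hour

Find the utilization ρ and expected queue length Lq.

Traffic intensity: ρ = λ/(cμ) = 17.2/(3×7.6) = 0.7544
Since ρ = 0.7544 < 1, system is stable.
Offered load a = λ/μ = cρ = 17.2/7.6 = 2.2632
P₀ = [ Σₙ₌₀^2 aⁿ/n! + a^3/(3!(1-ρ)) ]⁻¹
Σ = a^0/0! + a^1/1! + a^2/2! = 1.0000 + 2.2632 + 2.5609 = 5.8241
a^3/(3!(1-ρ)) = 11.5916/(6 × 0.245614) = 7.8657
P₀ = 1/(5.8241 + 7.8657) = 0.07305
Lq = P₀·a^3·ρ / (3!(1-ρ)²) = 0.07305 × 11.5916 × 0.7544 / (6 × 0.06033) = 1.7647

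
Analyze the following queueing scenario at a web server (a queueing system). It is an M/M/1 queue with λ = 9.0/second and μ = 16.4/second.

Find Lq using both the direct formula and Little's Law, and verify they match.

Method 1 (direct): Lq = λ²/(μ(μ-λ)) = 81.00/(16.4 × 7.40) = 0.6674

Method 2 (Little's Law):
W = 1/(μ-λ) = 1/7.40 = 0.13514
Wq = W - 1/μ = 0.13514 - 0.060976 = 0.07416
Lq = λWq = 9.0 × 0.07416 = 0.6674 ✔ (matches Method 1)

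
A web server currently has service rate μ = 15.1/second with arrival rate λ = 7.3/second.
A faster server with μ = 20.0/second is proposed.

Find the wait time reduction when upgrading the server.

System 1: ρ₁ = 7.3/15.1 = 0.4834, W₁ = 1/(15.1-7.3) = 0.1282
System 2: ρ₂ = 7.3/20.0 = 0.3650, W₂ = 1/(20.0-7.3) = 0.07874
Improvement: (W₁-W₂)/W₁ = (0.1282-0.07874)/0.1282 = 38.58%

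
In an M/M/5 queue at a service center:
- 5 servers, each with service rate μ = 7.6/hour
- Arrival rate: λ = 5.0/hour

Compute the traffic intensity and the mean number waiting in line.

Traffic intensity: ρ = λ/(cμ) = 5.0/(5×7.6) = 0.1316
Since ρ = 0.1316 < 1, system is stable.
Offered load a = λ/μ = cρ = 5.0/7.6 = 0.6579
P₀ = [ Σₙ₌₀^4 aⁿ/n! + a^5/(5!(1-ρ)) ]⁻¹
Σ = a^0/0! + a^1/1! + a^2/2! + a^3/3! + a^4/4! = 1.0000 + 0.6579 + 0.2164 + 0.04746 + 0.007806 = 1.9296
a^5/(5!(1-ρ)) = 0.12325/(120 × 0.86842) = 0.001183
P₀ = 1/(1.9296 + 0.001183) = 0.5179
Lq = P₀·a^5·ρ / (5!(1-ρ)²) = 0.51793 × 0.12325 × 0.13158 / (120 × 0.75416) = 0.00009281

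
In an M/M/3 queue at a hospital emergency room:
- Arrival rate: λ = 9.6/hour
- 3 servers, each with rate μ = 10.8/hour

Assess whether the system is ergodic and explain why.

Stability requires ρ = λ/(cμ) < 1
ρ = 9.6/(3 × 10.8) = 9.6/32.40 = 0.2963
Since 0.2963 < 1, the system is STABLE.
The servers are busy 29.63% of the time.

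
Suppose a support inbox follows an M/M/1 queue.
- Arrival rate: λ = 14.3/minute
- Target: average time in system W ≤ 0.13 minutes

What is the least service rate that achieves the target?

For M/M/1: W = 1/(μ-λ)
Need W ≤ 0.13, so 1/(μ-λ) ≤ 0.13
μ - λ ≥ 1/0.13 = 7.6923
μ ≥ 14.3 + 7.6923 = 21.9923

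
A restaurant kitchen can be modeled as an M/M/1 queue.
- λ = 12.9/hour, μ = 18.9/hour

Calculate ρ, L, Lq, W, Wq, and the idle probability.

Step 1: ρ = λ/μ = 12.9/18.9 = 0.6825
Step 2: L = λ/(μ-λ) = 12.9/6.00 = 2.1500
Step 3: Lq = λ²/(μ(μ-λ)) = 166.41/(18.9×6.00) = 1.4675
Step 4: W = 1/(μ-λ) = 1/6.00 = 0.16667
Step 5: Wq = λ/(μ(μ-λ)) = 12.9/(18.9×6.00) = 0.1138
Step 6: P(0) = 1-ρ = 0.3175
Verify: L = λW = 12.9×0.16667 = 2.1500 ✔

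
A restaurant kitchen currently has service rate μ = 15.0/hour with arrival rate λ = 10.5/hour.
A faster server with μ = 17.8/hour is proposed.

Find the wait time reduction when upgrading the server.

System 1: ρ₁ = 10.5/15.0 = 0.7000, W₁ = 1/(15.0-10.5) = 0.222222
System 2: ρ₂ = 10.5/17.8 = 0.5899, W₂ = 1/(17.8-10.5) = 0.136986
Improvement: (W₁-W₂)/W₁ = (0.222222-0.136986)/0.222222 = 38.36%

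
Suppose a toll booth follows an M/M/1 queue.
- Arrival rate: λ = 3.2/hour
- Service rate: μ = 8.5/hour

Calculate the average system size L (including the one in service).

ρ = λ/μ = 3.2/8.5 = 0.3765
For M/M/1: L = λ/(μ-λ)
L = 3.2/(8.5-3.2) = 3.2/5.30
L = 0.6038 vehicles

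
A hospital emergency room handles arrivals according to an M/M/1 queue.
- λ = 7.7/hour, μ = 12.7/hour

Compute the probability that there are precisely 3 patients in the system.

ρ = λ/μ = 7.7/12.7 = 0.6063
P(n) = (1-ρ)ρⁿ
P(3) = (1-0.6063) × 0.6063^3
P(3) = 0.39370 × 0.22288
P(3) = 0.08775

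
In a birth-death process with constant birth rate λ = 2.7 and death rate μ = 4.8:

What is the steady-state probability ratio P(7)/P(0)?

For constant rates: P(n)/P(0) = (λ/μ)^n
P(7)/P(0) = (2.7/4.8)^7 = 0.5625^7 = 0.01782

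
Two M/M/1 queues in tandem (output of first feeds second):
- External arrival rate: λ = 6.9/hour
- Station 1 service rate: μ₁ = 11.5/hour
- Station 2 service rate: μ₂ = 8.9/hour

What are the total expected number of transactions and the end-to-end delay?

By Jackson's theorem, each station behaves as independent M/M/1.
Station 1: ρ₁ = 6.9/11.5 = 0.6000, L₁ = ρ₁/(1-ρ₁) = λ/(μ₁-λ) = 6.9/4.60 = 1.5000
Station 2: ρ₂ = 6.9/8.9 = 0.7753, L₂ = ρ₂/(1-ρ₂) = λ/(μ₂-λ) = 6.9/2.00 = 3.4500
Total: L = L₁ + L₂ = 1.5000 + 3.4500 = 4.9500
W = L/λ = 4.9500/6.9 = 0.7174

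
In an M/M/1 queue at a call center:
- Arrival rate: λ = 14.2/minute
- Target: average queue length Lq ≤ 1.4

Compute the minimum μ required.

For M/M/1: Lq = λ²/(μ(μ-λ))
Need Lq ≤ 1.4, i.e. μ(μ-λ) ≥ λ²/1.4
μ² - 14.2μ - 201.64/1.4 ≥ 0  →  μ² - 14.2μ - 144.02857 ≥ 0
Quadratic formula (positive root): μ = [λ + √(λ² + 4×144.02857)]/2
Discriminant: 201.64 + 4×144.02857 = 777.7543, √777.7543 = 27.8882
μ ≥ (14.2 + 27.8882)/2 = 21.0441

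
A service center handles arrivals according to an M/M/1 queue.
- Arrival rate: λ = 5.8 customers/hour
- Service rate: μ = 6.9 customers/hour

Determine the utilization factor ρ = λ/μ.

Server utilization: ρ = λ/μ
ρ = 5.8/6.9 = 0.8406
The server is busy 84.06% of the time.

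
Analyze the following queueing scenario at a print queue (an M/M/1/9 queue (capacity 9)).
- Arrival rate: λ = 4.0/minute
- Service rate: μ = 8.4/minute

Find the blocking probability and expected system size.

ρ = λ/μ = 4.0/8.4 = 0.47619
P₀ = (1-ρ)/(1-ρ^(K+1)) = (1-0.47619)/(1-0.47619^10) = 0.5238/0.9994 = 0.5241
P_K = P₀×ρ^K = 0.52412 × 0.47619^9 = 0.52412 × 0.0012590 = 0.0006599
Blocking probability P_9 = 0.0006599 (0.06599%)
L = ρ[1 - (K+1)ρ^K + Kρ^(K+1)] / [(1-ρ)(1-ρ^(K+1))]
L = 0.47619 × (1 - 10×0.001259 + 9×0.0005995) / ((1 - 0.47619) × (1 - 0.0005995)) = 0.9031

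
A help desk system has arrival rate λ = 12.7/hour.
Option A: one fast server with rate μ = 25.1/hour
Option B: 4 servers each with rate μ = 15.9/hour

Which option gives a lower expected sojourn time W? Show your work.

Option A: single server μ = 25.1 (M/M/1)
  ρ_A = 12.7/25.1 = 0.5060
  W_A = 1/(μ-λ) = 1/(25.1-12.7) = 1/12.40 = 0.08065

Option B: 4 servers μ = 15.9 (M/M/4)
  ρ_B = λ/(cμ) = 12.7/(4×15.9) = 0.1997
  Offered load a = λ/μ = cρ = 12.7/15.9 = 0.7987
  P₀ = [ Σₙ₌₀^3 aⁿ/n! + a^4/(4!(1-ρ)) ]⁻¹
  Σ = a^0/0! + a^1/1! + a^2/2! + a^3/3! = 1.0000 + 0.79874 + 0.31899 + 0.084931 = 2.2027
  a^4/(4!(1-ρ)) = 0.4070/(24 × 0.8003) = 0.02119
  P₀ = 1/(2.2027 + 0.02119) = 0.4497
  Lq = P₀·a^4·ρ / (4!(1-ρ)²) = 0.4497 × 0.4070 × 0.1997 / (24 × 0.6405) = 0.002378
  Wq_B = Lq/λ = 0.002378/12.7 = 0.0001872
  W_B = Wq_B + 1/μ = 0.0001872 + 0.06289 = 0.06308

Since W_B = 0.06308 < W_A = 0.08065, Option B (multiple servers) has the shorter time in system.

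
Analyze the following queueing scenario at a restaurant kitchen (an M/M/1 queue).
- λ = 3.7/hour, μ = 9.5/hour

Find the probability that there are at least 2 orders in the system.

ρ = λ/μ = 3.7/9.5 = 0.3895
P(N ≥ n) = ρⁿ
P(N ≥ 2) = 0.3895^2
P(N ≥ 2) = 0.1517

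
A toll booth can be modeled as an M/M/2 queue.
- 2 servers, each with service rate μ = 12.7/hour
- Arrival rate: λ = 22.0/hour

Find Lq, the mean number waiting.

Traffic intensity: ρ = λ/(cμ) = 22.0/(2×12.7) = 0.8661
Since ρ = 0.8661 < 1, system is stable.
Offered load a = λ/μ = cρ = 22.0/12.7 = 1.7323
P₀ = [ Σₙ₌₀^1 aⁿ/n! + a^2/(2!(1-ρ)) ]⁻¹
Σ = a^0/0! + a^1/1! = 1.0000 + 1.7323 = 2.7323
a^2/(2!(1-ρ)) = 3.00081/(2 × 0.133858) = 11.2089
P₀ = 1/(2.7323 + 11.2089) = 0.07173
Lq = P₀·a^2·ρ / (2!(1-ρ)²) = 0.071730 × 3.0008 × 0.86614 / (2 × 0.017918) = 5.2024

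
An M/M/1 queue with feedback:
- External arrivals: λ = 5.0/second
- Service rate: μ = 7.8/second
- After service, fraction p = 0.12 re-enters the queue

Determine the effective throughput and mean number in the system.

Effective arrival rate: λ_eff = λ/(1-p) = 5.0/(1-0.12) = 5.0/0.88 = 5.6818
ρ = λ_eff/μ = 5.6818/7.8 = 0.72844
L = ρ/(1-ρ) = 0.72844/(1-0.72844) = 2.6824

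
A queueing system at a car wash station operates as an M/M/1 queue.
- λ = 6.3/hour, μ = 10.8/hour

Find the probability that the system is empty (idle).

ρ = λ/μ = 6.3/10.8 = 0.5833
P(0) = 1 - ρ = 1 - 0.5833 = 0.4167
The server is idle 41.67% of the time.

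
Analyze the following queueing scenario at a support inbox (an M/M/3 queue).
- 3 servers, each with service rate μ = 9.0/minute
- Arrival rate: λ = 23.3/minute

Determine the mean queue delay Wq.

Traffic intensity: ρ = λ/(cμ) = 23.3/(3×9.0) = 0.8630
Since ρ = 0.8630 < 1, system is stable.
Offered load a = λ/μ = cρ = 23.3/9.0 = 2.5889
P₀ = [ Σₙ₌₀^2 aⁿ/n! + a^3/(3!(1-ρ)) ]⁻¹
Σ = a^0/0! + a^1/1! + a^2/2! = 1.0000 + 2.5889 + 3.3512 = 6.9401
a^3/(3!(1-ρ)) = 17.3516/(6 × 0.137037) = 21.1033
P₀ = 1/(6.9401 + 21.1033) = 0.03566
Lq = P₀·a^3·ρ / (3!(1-ρ)²) = 0.035659 × 17.3516 × 0.86296 / (6 × 0.018779) = 4.7389
Wq = Lq/λ = 4.7389/23.3 = 0.2034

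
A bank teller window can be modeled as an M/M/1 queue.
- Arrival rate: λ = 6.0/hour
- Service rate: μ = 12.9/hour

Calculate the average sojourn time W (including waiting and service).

First, compute utilization: ρ = λ/μ = 6.0/12.9 = 0.4651
For M/M/1: W = 1/(μ-λ)
W = 1/(12.9-6.0) = 1/6.90
W = 0.1449 hours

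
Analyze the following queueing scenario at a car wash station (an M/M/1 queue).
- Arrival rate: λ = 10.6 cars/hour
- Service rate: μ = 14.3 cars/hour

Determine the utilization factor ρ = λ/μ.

Server utilization: ρ = λ/μ
ρ = 10.6/14.3 = 0.7413
The server is busy 74.13% of the time.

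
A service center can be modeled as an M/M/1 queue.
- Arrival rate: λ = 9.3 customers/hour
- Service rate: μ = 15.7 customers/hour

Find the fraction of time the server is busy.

Server utilization: ρ = λ/μ
ρ = 9.3/15.7 = 0.5924
The server is busy 59.24% of the time.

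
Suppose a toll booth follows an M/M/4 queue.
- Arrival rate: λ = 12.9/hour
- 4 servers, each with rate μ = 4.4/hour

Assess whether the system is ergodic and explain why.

Stability requires ρ = λ/(cμ) < 1
ρ = 12.9/(4 × 4.4) = 12.9/17.60 = 0.7330
Since 0.7330 < 1, the system is STABLE.
The servers are busy 73.30% of the time.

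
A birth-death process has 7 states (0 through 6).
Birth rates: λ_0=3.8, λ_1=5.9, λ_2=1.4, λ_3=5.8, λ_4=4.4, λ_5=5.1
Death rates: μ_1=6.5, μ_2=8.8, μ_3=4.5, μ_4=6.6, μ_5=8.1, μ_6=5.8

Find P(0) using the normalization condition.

Ratios P(n)/P(0) = (λ₀···λₙ₋₁)/(μ₁···μₙ):
P(1)/P(0) = (3.8)/(6.5) = 0.584615
P(2)/P(0) = (3.8×5.9)/(6.5×8.8) = 0.391958
P(3)/P(0) = (3.8×5.9×1.4)/(6.5×8.8×4.5) = 0.121943
P(4)/P(0) = (3.8×5.9×1.4×5.8)/(6.5×8.8×4.5×6.6) = 0.107162
P(5)/P(0) = (3.8×5.9×1.4×5.8×4.4)/(6.5×8.8×4.5×6.6×8.1) = 0.0582112
P(6)/P(0) = (3.8×5.9×1.4×5.8×4.4×5.1)/(6.5×8.8×4.5×6.6×8.1×5.8) = 0.0511857

Normalization: ∑ P(n) = 1
P(0) × (1.00000 + 0.584615 + 0.391958 + 0.121943 + 0.107162 + 0.0582112 + 0.0511857) = 1
P(0) × 2.31507 = 1
P(0) = 1/2.31507 = 0.4320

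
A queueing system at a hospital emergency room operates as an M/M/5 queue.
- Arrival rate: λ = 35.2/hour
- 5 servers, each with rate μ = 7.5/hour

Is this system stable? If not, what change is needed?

Stability requires ρ = λ/(cμ) < 1
ρ = 35.2/(5 × 7.5) = 35.2/37.50 = 0.9387
Since 0.9387 < 1, the system is STABLE.
The servers are busy 93.87% of the time.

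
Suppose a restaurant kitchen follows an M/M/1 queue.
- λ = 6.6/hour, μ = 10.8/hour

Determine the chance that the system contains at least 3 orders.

ρ = λ/μ = 6.6/10.8 = 0.6111
P(N ≥ n) = ρⁿ
P(N ≥ 3) = 0.6111^3
P(N ≥ 3) = 0.2282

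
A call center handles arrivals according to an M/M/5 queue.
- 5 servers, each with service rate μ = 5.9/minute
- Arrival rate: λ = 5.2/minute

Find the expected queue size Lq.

Traffic intensity: ρ = λ/(cμ) = 5.2/(5×5.9) = 0.1763
Since ρ = 0.1763 < 1, system is stable.
Offered load a = λ/μ = cρ = 5.2/5.9 = 0.8814
P₀ = [ Σₙ₌₀^4 aⁿ/n! + a^5/(5!(1-ρ)) ]⁻¹
Σ = a^0/0! + a^1/1! + a^2/2! + a^3/3! + a^4/4! = 1.0000 + 0.8814 + 0.3884 + 0.1141 + 0.02514 = 2.4090
a^5/(5!(1-ρ)) = 0.5318/(120 × 0.8237) = 0.005380
P₀ = 1/(2.4090 + 0.005380) = 0.4142
Lq = P₀·a^5·ρ / (5!(1-ρ)²) = 0.41419 × 0.53181 × 0.17627 / (120 × 0.67853) = 0.0004769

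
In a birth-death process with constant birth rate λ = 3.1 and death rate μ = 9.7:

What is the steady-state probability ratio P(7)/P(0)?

For constant rates: P(n)/P(0) = (λ/μ)^n
P(7)/P(0) = (3.1/9.7)^7 = 0.31959^7 = 0.0003405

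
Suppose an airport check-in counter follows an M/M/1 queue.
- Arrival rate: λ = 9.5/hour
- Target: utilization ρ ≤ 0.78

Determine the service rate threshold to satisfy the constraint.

ρ = λ/μ, so μ = λ/ρ
μ ≥ 9.5/0.78 = 12.1795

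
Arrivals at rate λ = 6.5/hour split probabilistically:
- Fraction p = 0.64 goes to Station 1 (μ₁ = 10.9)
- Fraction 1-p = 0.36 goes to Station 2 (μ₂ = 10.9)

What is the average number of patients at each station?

Effective rates: λ₁ = 6.5×0.64 = 4.16, λ₂ = 6.5×0.36 = 2.34
Station 1: ρ₁ = 4.16/10.9 = 0.38165, L₁ = ρ₁/(1-ρ₁) = 0.38165/(1-0.38165) = 0.6172
Station 2: ρ₂ = 2.34/10.9 = 0.2147, L₂ = ρ₂/(1-ρ₂) = 0.2147/(1-0.2147) = 0.2734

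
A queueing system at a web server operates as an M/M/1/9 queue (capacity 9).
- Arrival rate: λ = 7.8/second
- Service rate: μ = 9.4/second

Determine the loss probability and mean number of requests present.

ρ = λ/μ = 7.8/9.4 = 0.82979
P₀ = (1-ρ)/(1-ρ^(K+1)) = (1-0.82979)/(1-0.82979^10) = 0.1702/0.8452 = 0.2014
P_K = P₀×ρ^K = 0.2014 × 0.82979^9 = 0.2014 × 0.1865 = 0.03756
Blocking probability P_9 = 0.03756 (3.76%)
L = ρ[1 - (K+1)ρ^K + Kρ^(K+1)] / [(1-ρ)(1-ρ^(K+1))]
L = 0.82979 × (1 - 10×0.186515 + 9×0.154768) / ((1 - 0.82979) × (1 - 0.154768)) = 3.0440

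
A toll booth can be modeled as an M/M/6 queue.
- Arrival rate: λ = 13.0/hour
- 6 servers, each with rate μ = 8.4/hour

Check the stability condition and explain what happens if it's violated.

Stability requires ρ = λ/(cμ) < 1
ρ = 13.0/(6 × 8.4) = 13.0/50.40 = 0.2579
Since 0.2579 < 1, the system is STABLE.
The servers are busy 25.79% of the time.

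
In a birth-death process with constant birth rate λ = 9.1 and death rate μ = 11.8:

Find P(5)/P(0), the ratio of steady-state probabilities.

For constant rates: P(n)/P(0) = (λ/μ)^n
P(5)/P(0) = (9.1/11.8)^5 = 0.7712^5 = 0.2728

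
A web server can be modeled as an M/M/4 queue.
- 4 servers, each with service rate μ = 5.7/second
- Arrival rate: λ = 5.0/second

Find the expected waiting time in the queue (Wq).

Traffic intensity: ρ = λ/(cμ) = 5.0/(4×5.7) = 0.2193
Since ρ = 0.2193 < 1, system is stable.
Offered load a = λ/μ = cρ = 5.0/5.7 = 0.8772
P₀ = [ Σₙ₌₀^3 aⁿ/n! + a^4/(4!(1-ρ)) ]⁻¹
Σ = a^0/0! + a^1/1! + a^2/2! + a^3/3! = 1.0000 + 0.8772 + 0.3847 + 0.1125 = 2.3744
a^4/(4!(1-ρ)) = 0.5921/(24 × 0.7807) = 0.03160
P₀ = 1/(2.3744 + 0.03160) = 0.4156
Lq = P₀·a^4·ρ / (4!(1-ρ)²) = 0.4156 × 0.5921 × 0.2193 / (24 × 0.6095) = 0.003689
Wq = Lq/λ = 0.003689/5.0 = 0.0007378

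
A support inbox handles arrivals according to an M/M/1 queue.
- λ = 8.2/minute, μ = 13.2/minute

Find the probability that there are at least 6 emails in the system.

ρ = λ/μ = 8.2/13.2 = 0.62121
P(N ≥ n) = ρⁿ
P(N ≥ 6) = 0.62121^6
P(N ≥ 6) = 0.05747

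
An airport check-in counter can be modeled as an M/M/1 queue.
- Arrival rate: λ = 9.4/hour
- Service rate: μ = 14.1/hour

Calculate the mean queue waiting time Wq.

First, compute utilization: ρ = λ/μ = 9.4/14.1 = 0.6667
For M/M/1: Wq = λ/(μ(μ-λ))
Wq = 9.4/(14.1 × (14.1-9.4))
Wq = 9.4/(14.1 × 4.70)
Wq = 0.1418 hours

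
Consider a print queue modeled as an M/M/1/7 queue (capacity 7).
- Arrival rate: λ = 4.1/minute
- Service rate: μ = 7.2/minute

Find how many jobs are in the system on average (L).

ρ = λ/μ = 4.1/7.2 = 0.56944
P₀ = (1-ρ)/(1-ρ^(K+1)) = (1-0.56944)/(1-0.56944^8) = 0.4306/0.9889 = 0.4354
P_K = P₀×ρ^K = 0.43537 × 0.56944^7 = 0.43537 × 0.019415 = 0.008453
L = ρ[1 - (K+1)ρ^K + Kρ^(K+1)] / [(1-ρ)(1-ρ^(K+1))]
L = 0.56944 × (1 - 8×0.019415 + 7×0.011056) / ((1 - 0.56944) × (1 - 0.011056)) = 1.2331 jobs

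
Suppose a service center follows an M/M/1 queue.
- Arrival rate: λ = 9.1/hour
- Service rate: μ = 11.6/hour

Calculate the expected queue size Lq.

ρ = λ/μ = 9.1/11.6 = 0.7845
For M/M/1: Lq = λ²/(μ(μ-λ))
Lq = 82.81/(11.6 × 2.50)
Lq = 2.8555 customers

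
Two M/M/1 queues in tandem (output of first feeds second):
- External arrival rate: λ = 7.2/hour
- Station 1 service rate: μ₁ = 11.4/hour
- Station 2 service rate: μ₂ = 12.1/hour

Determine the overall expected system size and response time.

By Jackson's theorem, each station behaves as independent M/M/1.
Station 1: ρ₁ = 7.2/11.4 = 0.6316, L₁ = ρ₁/(1-ρ₁) = λ/(μ₁-λ) = 7.2/4.20 = 1.7143
Station 2: ρ₂ = 7.2/12.1 = 0.5950, L₂ = ρ₂/(1-ρ₂) = λ/(μ₂-λ) = 7.2/4.90 = 1.4694
Total: L = L₁ + L₂ = 1.7143 + 1.4694 = 3.1837
W = L/λ = 3.1837/7.2 = 0.4422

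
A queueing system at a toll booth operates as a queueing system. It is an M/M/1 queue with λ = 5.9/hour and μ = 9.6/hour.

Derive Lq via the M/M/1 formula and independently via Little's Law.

Method 1 (direct): Lq = λ²/(μ(μ-λ)) = 34.81/(9.6 × 3.70) = 0.9800

Method 2 (Little's Law):
W = 1/(μ-λ) = 1/3.70 = 0.2703
Wq = W - 1/μ = 0.2703 - 0.1042 = 0.1661
Lq = λWq = 5.9 × 0.1661 = 0.9800 ✔ (matches Method 1)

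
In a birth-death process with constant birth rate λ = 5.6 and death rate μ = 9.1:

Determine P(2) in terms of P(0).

For constant rates: P(n)/P(0) = (λ/μ)^n
P(2)/P(0) = (5.6/9.1)^2 = 0.6154^2 = 0.3787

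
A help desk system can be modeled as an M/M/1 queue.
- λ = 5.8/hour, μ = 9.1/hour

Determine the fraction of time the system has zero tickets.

ρ = λ/μ = 5.8/9.1 = 0.6374
P(0) = 1 - ρ = 1 - 0.6374 = 0.3626
The server is idle 36.26% of the time.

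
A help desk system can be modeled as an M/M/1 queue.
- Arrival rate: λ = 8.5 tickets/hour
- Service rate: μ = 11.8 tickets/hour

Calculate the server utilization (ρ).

Server utilization: ρ = λ/μ
ρ = 8.5/11.8 = 0.7203
The server is busy 72.03% of the time.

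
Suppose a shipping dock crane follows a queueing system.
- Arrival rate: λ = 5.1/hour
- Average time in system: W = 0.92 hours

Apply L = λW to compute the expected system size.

Little's Law: L = λW
L = 5.1 × 0.92 = 4.6920 containers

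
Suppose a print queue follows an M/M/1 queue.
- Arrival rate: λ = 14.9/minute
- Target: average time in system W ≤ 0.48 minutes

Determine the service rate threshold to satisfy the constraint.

For M/M/1: W = 1/(μ-λ)
Need W ≤ 0.48, so 1/(μ-λ) ≤ 0.48
μ - λ ≥ 1/0.48 = 2.0833
μ ≥ 14.9 + 2.0833 = 16.9833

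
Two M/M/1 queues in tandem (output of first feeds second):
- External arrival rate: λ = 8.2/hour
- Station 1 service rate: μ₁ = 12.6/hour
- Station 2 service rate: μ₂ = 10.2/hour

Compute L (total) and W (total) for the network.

By Jackson's theorem, each station behaves as independent M/M/1.
Station 1: ρ₁ = 8.2/12.6 = 0.6508, L₁ = ρ₁/(1-ρ₁) = λ/(μ₁-λ) = 8.2/4.40 = 1.8636
Station 2: ρ₂ = 8.2/10.2 = 0.8039, L₂ = ρ₂/(1-ρ₂) = λ/(μ₂-λ) = 8.2/2.00 = 4.1000
Total: L = L₁ + L₂ = 1.8636 + 4.1000 = 5.9636
W = L/λ = 5.9636/8.2 = 0.7273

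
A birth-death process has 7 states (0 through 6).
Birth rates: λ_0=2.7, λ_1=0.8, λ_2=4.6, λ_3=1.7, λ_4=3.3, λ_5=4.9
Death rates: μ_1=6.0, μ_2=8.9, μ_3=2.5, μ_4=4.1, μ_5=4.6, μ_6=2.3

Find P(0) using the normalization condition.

Ratios P(n)/P(0) = (λ₀···λₙ₋₁)/(μ₁···μₙ):
P(1)/P(0) = (2.7)/(6.0) = 0.4500
P(2)/P(0) = (2.7×0.8)/(6.0×8.9) = 0.04045
P(3)/P(0) = (2.7×0.8×4.6)/(6.0×8.9×2.5) = 0.07443
P(4)/P(0) = (2.7×0.8×4.6×1.7)/(6.0×8.9×2.5×4.1) = 0.03086
P(5)/P(0) = (2.7×0.8×4.6×1.7×3.3)/(6.0×8.9×2.5×4.1×4.6) = 0.02214
P(6)/P(0) = (2.7×0.8×4.6×1.7×3.3×4.9)/(6.0×8.9×2.5×4.1×4.6×2.3) = 0.04716

Normalization: ∑ P(n) = 1
P(0) × (1.0000 + 0.4500 + 0.04045 + 0.07443 + 0.03086 + 0.02214 + 0.04716) = 1
P(0) × 1.6650 = 1
P(0) = 1/1.6650 = 0.6006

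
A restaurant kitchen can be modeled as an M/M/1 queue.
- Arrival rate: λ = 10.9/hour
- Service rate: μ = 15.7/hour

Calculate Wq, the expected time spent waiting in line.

First, compute utilization: ρ = λ/μ = 10.9/15.7 = 0.6943
For M/M/1: Wq = λ/(μ(μ-λ))
Wq = 10.9/(15.7 × (15.7-10.9))
Wq = 10.9/(15.7 × 4.80)
Wq = 0.1446 hours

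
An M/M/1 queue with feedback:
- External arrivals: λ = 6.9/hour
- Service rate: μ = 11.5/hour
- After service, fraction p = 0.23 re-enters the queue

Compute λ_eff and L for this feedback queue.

Effective arrival rate: λ_eff = λ/(1-p) = 6.9/(1-0.23) = 6.9/0.77 = 8.9610
ρ = λ_eff/μ = 8.9610/11.5 = 0.77922
L = ρ/(1-ρ) = 0.77922/(1-0.77922) = 3.5294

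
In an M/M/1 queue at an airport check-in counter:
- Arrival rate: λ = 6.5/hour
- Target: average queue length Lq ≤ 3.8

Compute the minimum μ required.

For M/M/1: Lq = λ²/(μ(μ-λ))
Need Lq ≤ 3.8, i.e. μ(μ-λ) ≥ λ²/3.8
μ² - 6.5μ - 42.25/3.8 ≥ 0  →  μ² - 6.5μ - 11.11842 ≥ 0
Quadratic formula (positive root): μ = [λ + √(λ² + 4×11.11842)]/2
Discriminant: 42.25 + 4×11.11842 = 86.7237, √86.7237 = 9.3126
μ ≥ (6.5 + 9.3126)/2 = 7.9063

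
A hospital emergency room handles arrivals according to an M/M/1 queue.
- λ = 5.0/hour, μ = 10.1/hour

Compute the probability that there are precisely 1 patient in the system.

ρ = λ/μ = 5.0/10.1 = 0.4950
P(n) = (1-ρ)ρⁿ
P(1) = (1-0.4950) × 0.4950^1
P(1) = 0.5050 × 0.4950
P(1) = 0.2500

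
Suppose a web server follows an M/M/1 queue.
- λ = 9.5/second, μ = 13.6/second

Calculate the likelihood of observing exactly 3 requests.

ρ = λ/μ = 9.5/13.6 = 0.6985
P(n) = (1-ρ)ρⁿ
P(3) = (1-0.6985) × 0.6985^3
P(3) = 0.3015 × 0.3408
P(3) = 0.1028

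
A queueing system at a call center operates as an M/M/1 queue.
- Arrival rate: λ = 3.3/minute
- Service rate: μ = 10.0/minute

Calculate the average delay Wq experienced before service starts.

First, compute utilization: ρ = λ/μ = 3.3/10.0 = 0.3300
For M/M/1: Wq = λ/(μ(μ-λ))
Wq = 3.3/(10.0 × (10.0-3.3))
Wq = 3.3/(10.0 × 6.70)
Wq = 0.04925 minutes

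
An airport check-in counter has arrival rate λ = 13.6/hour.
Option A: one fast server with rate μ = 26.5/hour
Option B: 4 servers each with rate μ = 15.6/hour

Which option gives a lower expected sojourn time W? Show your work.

Option A: single server μ = 26.5 (M/M/1)
  ρ_A = 13.6/26.5 = 0.5132
  W_A = 1/(μ-λ) = 1/(26.5-13.6) = 1/12.90 = 0.07752

Option B: 4 servers μ = 15.6 (M/M/4)
  ρ_B = λ/(cμ) = 13.6/(4×15.6) = 0.2179
  Offered load a = λ/μ = cρ = 13.6/15.6 = 0.8718
  P₀ = [ Σₙ₌₀^3 aⁿ/n! + a^4/(4!(1-ρ)) ]⁻¹
  Σ = a^0/0! + a^1/1! + a^2/2! + a^3/3! = 1.0000 + 0.8718 + 0.3800 + 0.1104 = 2.3622
  a^4/(4!(1-ρ)) = 0.57764/(24 × 0.78205) = 0.03078
  P₀ = 1/(2.3622 + 0.03078) = 0.4179
  Lq = P₀·a^4·ρ / (4!(1-ρ)²) = 0.41788 × 0.57764 × 0.21795 / (24 × 0.61160) = 0.003584
  Wq_B = Lq/λ = 0.0035841/13.6 = 0.00026354
  W_B = Wq_B + 1/μ = 0.00026354 + 0.064103 = 0.06437

Since W_B = 0.06437 < W_A = 0.07752, Option B (multiple servers) has the shorter time in system.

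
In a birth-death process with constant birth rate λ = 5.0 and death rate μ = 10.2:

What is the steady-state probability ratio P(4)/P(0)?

For constant rates: P(n)/P(0) = (λ/μ)^n
P(4)/P(0) = (5.0/10.2)^4 = 0.4902^4 = 0.05774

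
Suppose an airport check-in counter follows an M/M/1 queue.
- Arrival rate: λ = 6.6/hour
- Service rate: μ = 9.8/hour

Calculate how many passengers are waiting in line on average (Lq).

ρ = λ/μ = 6.6/9.8 = 0.6735
For M/M/1: Lq = λ²/(μ(μ-λ))
Lq = 43.56/(9.8 × 3.20)
Lq = 1.3890 passengers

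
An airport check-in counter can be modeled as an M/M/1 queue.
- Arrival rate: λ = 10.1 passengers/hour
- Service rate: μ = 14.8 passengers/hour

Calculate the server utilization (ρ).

Server utilization: ρ = λ/μ
ρ = 10.1/14.8 = 0.6824
The server is busy 68.24% of the time.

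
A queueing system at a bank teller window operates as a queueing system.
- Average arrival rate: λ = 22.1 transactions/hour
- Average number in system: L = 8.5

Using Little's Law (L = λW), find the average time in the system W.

Little's Law: L = λW, so W = L/λ
W = 8.5/22.1 = 0.3846 hours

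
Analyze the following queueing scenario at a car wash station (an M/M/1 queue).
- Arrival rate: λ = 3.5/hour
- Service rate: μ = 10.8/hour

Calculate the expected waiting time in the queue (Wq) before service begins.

First, compute utilization: ρ = λ/μ = 3.5/10.8 = 0.3241
For M/M/1: Wq = λ/(μ(μ-λ))
Wq = 3.5/(10.8 × (10.8-3.5))
Wq = 3.5/(10.8 × 7.30)
Wq = 0.04439 hours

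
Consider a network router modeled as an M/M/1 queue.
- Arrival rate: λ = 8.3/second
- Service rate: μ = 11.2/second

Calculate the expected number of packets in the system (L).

ρ = λ/μ = 8.3/11.2 = 0.7411
For M/M/1: L = λ/(μ-λ)
L = 8.3/(11.2-8.3) = 8.3/2.90
L = 2.8621 packets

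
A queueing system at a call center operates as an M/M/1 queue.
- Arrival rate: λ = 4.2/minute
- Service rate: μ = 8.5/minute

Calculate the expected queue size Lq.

ρ = λ/μ = 4.2/8.5 = 0.4941
For M/M/1: Lq = λ²/(μ(μ-λ))
Lq = 17.64/(8.5 × 4.30)
Lq = 0.4826 calls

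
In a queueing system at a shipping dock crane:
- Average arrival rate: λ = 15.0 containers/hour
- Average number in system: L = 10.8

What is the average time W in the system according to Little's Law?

Little's Law: L = λW, so W = L/λ
W = 10.8/15.0 = 0.7200 hours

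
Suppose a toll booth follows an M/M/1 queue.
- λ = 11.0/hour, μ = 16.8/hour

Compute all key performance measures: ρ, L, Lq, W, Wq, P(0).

Step 1: ρ = λ/μ = 11.0/16.8 = 0.6548
Step 2: L = λ/(μ-λ) = 11.0/5.80 = 1.8966
Step 3: Lq = λ²/(μ(μ-λ)) = 121.00/(16.8×5.80) = 1.2418
Step 4: W = 1/(μ-λ) = 1/5.80 = 0.172414
Step 5: Wq = λ/(μ(μ-λ)) = 11.0/(16.8×5.80) = 0.1129
Step 6: P(0) = 1-ρ = 0.3452
Verify: L = λW = 11.0×0.172414 = 1.8966 ✔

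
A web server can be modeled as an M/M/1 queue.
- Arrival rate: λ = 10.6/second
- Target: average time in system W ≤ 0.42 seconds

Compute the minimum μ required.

For M/M/1: W = 1/(μ-λ)
Need W ≤ 0.42, so 1/(μ-λ) ≤ 0.42
μ - λ ≥ 1/0.42 = 2.3810
μ ≥ 10.6 + 2.3810 = 12.9810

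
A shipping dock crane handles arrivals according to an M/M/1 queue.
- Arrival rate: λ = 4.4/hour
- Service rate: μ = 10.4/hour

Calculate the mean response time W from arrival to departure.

First, compute utilization: ρ = λ/μ = 4.4/10.4 = 0.4231
For M/M/1: W = 1/(μ-λ)
W = 1/(10.4-4.4) = 1/6.00
W = 0.1667 hours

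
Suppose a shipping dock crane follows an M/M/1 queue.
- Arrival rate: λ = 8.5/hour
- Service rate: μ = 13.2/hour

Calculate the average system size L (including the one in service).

ρ = λ/μ = 8.5/13.2 = 0.6439
For M/M/1: L = λ/(μ-λ)
L = 8.5/(13.2-8.5) = 8.5/4.70
L = 1.8085 containers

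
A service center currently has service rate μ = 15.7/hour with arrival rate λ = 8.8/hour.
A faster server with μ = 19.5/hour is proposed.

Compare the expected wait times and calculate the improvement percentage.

System 1: ρ₁ = 8.8/15.7 = 0.5605, W₁ = 1/(15.7-8.8) = 0.144928
System 2: ρ₂ = 8.8/19.5 = 0.4513, W₂ = 1/(19.5-8.8) = 0.0934579
Improvement: (W₁-W₂)/W₁ = (0.144928-0.0934579)/0.144928 = 35.51%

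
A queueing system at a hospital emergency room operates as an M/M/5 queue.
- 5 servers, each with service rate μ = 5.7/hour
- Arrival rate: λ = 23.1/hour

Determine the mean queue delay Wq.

Traffic intensity: ρ = λ/(cμ) = 23.1/(5×5.7) = 0.8105
Since ρ = 0.8105 < 1, system is stable.
Offered load a = λ/μ = cρ = 23.1/5.7 = 4.0526
P₀ = [ Σₙ₌₀^4 aⁿ/n! + a^5/(5!(1-ρ)) ]⁻¹
Σ = a^0/0! + a^1/1! + a^2/2! + a^3/3! + a^4/4! = 1.000000 + 4.052632 + 8.211911 + 11.09328 + 11.23925 = 35.5971
a^5/(5!(1-ρ)) = 1093.1648/(120 × 0.1894737) = 48.0790
P₀ = 1/(35.5971 + 48.0790) = 0.01195
Lq = P₀·a^5·ρ / (5!(1-ρ)²) = 0.0119508 × 1093.1648 × 0.810526 / (120 × 0.0359003) = 2.4579
Wq = Lq/λ = 2.4579/23.1 = 0.1064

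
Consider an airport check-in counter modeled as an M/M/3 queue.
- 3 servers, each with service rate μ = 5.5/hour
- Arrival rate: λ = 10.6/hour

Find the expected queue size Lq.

Traffic intensity: ρ = λ/(cμ) = 10.6/(3×5.5) = 0.6424
Since ρ = 0.6424 < 1, system is stable.
Offered load a = λ/μ = cρ = 10.6/5.5 = 1.9273
P₀ = [ Σₙ₌₀^2 aⁿ/n! + a^3/(3!(1-ρ)) ]⁻¹
Σ = a^0/0! + a^1/1! + a^2/2! = 1.0000 + 1.9273 + 1.8572 = 4.7845
a^3/(3!(1-ρ)) = 7.1586/(6 × 0.35758) = 3.3366
P₀ = 1/(4.7845 + 3.3366) = 0.1231
Lq = P₀·a^3·ρ / (3!(1-ρ)²) = 0.12314 × 7.1586 × 0.64242 / (6 × 0.12786) = 0.7382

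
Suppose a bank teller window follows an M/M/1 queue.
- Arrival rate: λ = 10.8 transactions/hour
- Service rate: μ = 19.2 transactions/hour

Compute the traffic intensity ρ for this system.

Server utilization: ρ = λ/μ
ρ = 10.8/19.2 = 0.5625
The server is busy 56.25% of the time.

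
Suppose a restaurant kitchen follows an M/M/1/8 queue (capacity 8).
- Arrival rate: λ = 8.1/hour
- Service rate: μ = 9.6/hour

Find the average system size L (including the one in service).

ρ = λ/μ = 8.1/9.6 = 0.84375
P₀ = (1-ρ)/(1-ρ^(K+1)) = (1-0.84375)/(1-0.84375^9) = 0.15625/0.78327 = 0.1995
P_K = P₀×ρ^K = 0.19948 × 0.84375^8 = 0.19948 × 0.25687 = 0.05124
L = ρ[1 - (K+1)ρ^K + Kρ^(K+1)] / [(1-ρ)(1-ρ^(K+1))]
L = 0.84375 × (1 - 9×0.256868 + 8×0.216733) / ((1 - 0.84375) × (1 - 0.216733)) = 2.9097 orders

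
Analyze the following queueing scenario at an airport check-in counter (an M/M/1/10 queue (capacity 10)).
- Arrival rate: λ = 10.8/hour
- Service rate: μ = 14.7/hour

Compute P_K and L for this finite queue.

ρ = λ/μ = 10.8/14.7 = 0.734694
P₀ = (1-ρ)/(1-ρ^(K+1)) = (1-0.734694)/(1-0.734694^11) = 0.265306/0.966336 = 0.2745
P_K = P₀×ρ^K = 0.2745 × 0.734694^10 = 0.2745 × 0.04582 = 0.01258
Blocking probability P_10 = 0.01258 (1.26%)
L = ρ[1 - (K+1)ρ^K + Kρ^(K+1)] / [(1-ρ)(1-ρ^(K+1))]
L = 0.734694 × (1 - 11×0.045821 + 10×0.033664) / ((1 - 0.734694) × (1 - 0.033664)) = 2.3860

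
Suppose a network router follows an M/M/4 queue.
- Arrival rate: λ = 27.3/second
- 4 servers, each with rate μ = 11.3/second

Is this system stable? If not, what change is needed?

Stability requires ρ = λ/(cμ) < 1
ρ = 27.3/(4 × 11.3) = 27.3/45.20 = 0.6040
Since 0.6040 < 1, the system is STABLE.
The servers are busy 60.40% of the time.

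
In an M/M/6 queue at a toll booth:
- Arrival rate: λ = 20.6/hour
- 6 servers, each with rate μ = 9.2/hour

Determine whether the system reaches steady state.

Stability requires ρ = λ/(cμ) < 1
ρ = 20.6/(6 × 9.2) = 20.6/55.20 = 0.3732
Since 0.3732 < 1, the system is STABLE.
The servers are busy 37.32% of the time.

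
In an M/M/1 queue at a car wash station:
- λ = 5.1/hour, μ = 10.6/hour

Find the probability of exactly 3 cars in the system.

ρ = λ/μ = 5.1/10.6 = 0.48113
P(n) = (1-ρ)ρⁿ
P(3) = (1-0.48113) × 0.48113^3
P(3) = 0.51887 × 0.11137
P(3) = 0.05779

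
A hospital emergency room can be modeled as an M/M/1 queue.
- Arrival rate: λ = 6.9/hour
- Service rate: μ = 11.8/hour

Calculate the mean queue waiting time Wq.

First, compute utilization: ρ = λ/μ = 6.9/11.8 = 0.5847
For M/M/1: Wq = λ/(μ(μ-λ))
Wq = 6.9/(11.8 × (11.8-6.9))
Wq = 6.9/(11.8 × 4.90)
Wq = 0.1193 hours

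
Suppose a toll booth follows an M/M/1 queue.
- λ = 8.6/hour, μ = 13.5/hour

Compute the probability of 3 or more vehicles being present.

ρ = λ/μ = 8.6/13.5 = 0.6370
P(N ≥ n) = ρⁿ
P(N ≥ 3) = 0.6370^3
P(N ≥ 3) = 0.2585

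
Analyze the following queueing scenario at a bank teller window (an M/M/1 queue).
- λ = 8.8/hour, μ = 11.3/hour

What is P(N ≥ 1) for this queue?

ρ = λ/μ = 8.8/11.3 = 0.7788
P(N ≥ n) = ρⁿ
P(N ≥ 1) = 0.7788^1
P(N ≥ 1) = 0.7788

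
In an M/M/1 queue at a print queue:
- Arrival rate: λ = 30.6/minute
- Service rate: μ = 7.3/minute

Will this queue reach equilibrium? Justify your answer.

Stability requires ρ = λ/(cμ) < 1
ρ = 30.6/(1 × 7.3) = 30.6/7.30 = 4.1918
Since 4.1918 ≥ 1, the system is UNSTABLE.
Queue grows without bound. Need μ > λ = 30.6.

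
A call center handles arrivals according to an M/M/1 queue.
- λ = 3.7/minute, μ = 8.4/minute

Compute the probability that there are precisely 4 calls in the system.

ρ = λ/μ = 3.7/8.4 = 0.44048
P(n) = (1-ρ)ρⁿ
P(4) = (1-0.44048) × 0.44048^4
P(4) = 0.5595 × 0.03764
P(4) = 0.02106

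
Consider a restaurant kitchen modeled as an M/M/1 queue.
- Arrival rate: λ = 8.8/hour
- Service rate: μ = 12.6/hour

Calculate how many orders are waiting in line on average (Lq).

ρ = λ/μ = 8.8/12.6 = 0.6984
For M/M/1: Lq = λ²/(μ(μ-λ))
Lq = 77.44/(12.6 × 3.80)
Lq = 1.6174 orders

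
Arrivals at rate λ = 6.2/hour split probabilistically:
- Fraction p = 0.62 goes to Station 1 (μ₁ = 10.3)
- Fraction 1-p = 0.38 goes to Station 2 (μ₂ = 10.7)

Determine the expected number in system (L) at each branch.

Effective rates: λ₁ = 6.2×0.62 = 3.844, λ₂ = 6.2×0.38 = 2.356
Station 1: ρ₁ = 3.844/10.3 = 0.3732, L₁ = ρ₁/(1-ρ₁) = 0.3732/(1-0.3732) = 0.5954
Station 2: ρ₂ = 2.356/10.7 = 0.2202, L₂ = ρ₂/(1-ρ₂) = 0.2202/(1-0.2202) = 0.2824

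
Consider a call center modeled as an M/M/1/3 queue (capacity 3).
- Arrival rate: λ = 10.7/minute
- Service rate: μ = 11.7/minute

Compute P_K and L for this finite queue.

ρ = λ/μ = 10.7/11.7 = 0.91453
P₀ = (1-ρ)/(1-ρ^(K+1)) = (1-0.91453)/(1-0.91453^4) = 0.08547/0.3005 = 0.2844
P_K = P₀×ρ^K = 0.28443 × 0.91453^3 = 0.28443 × 0.76488 = 0.2176
Blocking probability P_3 = 0.2176 (21.76%)
L = ρ[1 - (K+1)ρ^K + Kρ^(K+1)] / [(1-ρ)(1-ρ^(K+1))]
L = 0.91453 × (1 - 4×0.764881 + 3×0.699507) / ((1 - 0.91453) × (1 - 0.699507)) = 1.3886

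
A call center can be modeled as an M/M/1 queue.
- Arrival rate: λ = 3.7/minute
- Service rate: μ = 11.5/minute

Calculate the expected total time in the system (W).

First, compute utilization: ρ = λ/μ = 3.7/11.5 = 0.3217
For M/M/1: W = 1/(μ-λ)
W = 1/(11.5-3.7) = 1/7.80
W = 0.1282 minutes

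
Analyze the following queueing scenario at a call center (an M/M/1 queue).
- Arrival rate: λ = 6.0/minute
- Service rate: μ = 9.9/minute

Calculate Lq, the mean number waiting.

ρ = λ/μ = 6.0/9.9 = 0.6061
For M/M/1: Lq = λ²/(μ(μ-λ))
Lq = 36.00/(9.9 × 3.90)
Lq = 0.9324 calls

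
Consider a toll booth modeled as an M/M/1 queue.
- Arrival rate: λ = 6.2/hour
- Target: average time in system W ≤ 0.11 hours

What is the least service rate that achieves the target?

For M/M/1: W = 1/(μ-λ)
Need W ≤ 0.11, so 1/(μ-λ) ≤ 0.11
μ - λ ≥ 1/0.11 = 9.0909
μ ≥ 6.2 + 9.0909 = 15.2909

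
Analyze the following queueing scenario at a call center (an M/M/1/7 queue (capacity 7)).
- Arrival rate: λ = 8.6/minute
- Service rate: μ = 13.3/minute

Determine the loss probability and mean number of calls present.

ρ = λ/μ = 8.6/13.3 = 0.64662
P₀ = (1-ρ)/(1-ρ^(K+1)) = (1-0.64662)/(1-0.64662^8) = 0.35338/0.96944 = 0.3645
P_K = P₀×ρ^K = 0.3645 × 0.64662^7 = 0.3645 × 0.04727 = 0.01723
Blocking probability P_7 = 0.01723 (1.72%)
L = ρ[1 - (K+1)ρ^K + Kρ^(K+1)] / [(1-ρ)(1-ρ^(K+1))]
L = 0.64662 × (1 - 8×0.047265 + 7×0.030563) / ((1 - 0.64662) × (1 - 0.030563)) = 1.5776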